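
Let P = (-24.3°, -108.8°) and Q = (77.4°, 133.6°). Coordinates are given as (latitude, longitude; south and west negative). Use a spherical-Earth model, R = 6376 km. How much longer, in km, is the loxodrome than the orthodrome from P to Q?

1026 km

Great circle: cos σ = sin φ₁ sin φ₂ + cos φ₁ cos φ₂ cos Δλ,  σ = 2.0872 rad → d_gc = 13307.68 km
Rhumb line: Δψ = +2.6411, q = Δφ/Δψ = 0.6721, d_rh = R√(Δφ²+q²Δλ²) = 14333.22 km
Excess = 14333.22 − 13307.68 = 1025.54 ≈ 1026 km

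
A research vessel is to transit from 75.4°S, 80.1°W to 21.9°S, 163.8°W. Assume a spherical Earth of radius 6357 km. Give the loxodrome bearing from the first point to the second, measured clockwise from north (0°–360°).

Δψ = ln[tan(π/4+φ₂/2)/tan(π/4+φ₁/2)] = +1.6630
Δλ = -1.4608 rad (taken the short way round)
course = atan2(Δλ, Δψ) = 318.70°

318.7°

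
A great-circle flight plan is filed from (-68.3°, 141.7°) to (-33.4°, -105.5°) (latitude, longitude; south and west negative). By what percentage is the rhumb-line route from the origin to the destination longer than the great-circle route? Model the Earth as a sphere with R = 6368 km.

12.2%

Great circle: σ = 1.1682 rad → d_gc = Rσ = 7438.8 km
Rhumb: Δφ = +0.6091, Δλ = +1.9687, Δψ = +1.0329, q = Δφ/Δψ = 0.5897 → d_rh = R√(Δφ²+q²Δλ²) = 8348.7 km
Excess = (8348.7 − 7438.8) / 7438.8 = 909.9 / 7438.8 = 12.23% ≈ 12.2%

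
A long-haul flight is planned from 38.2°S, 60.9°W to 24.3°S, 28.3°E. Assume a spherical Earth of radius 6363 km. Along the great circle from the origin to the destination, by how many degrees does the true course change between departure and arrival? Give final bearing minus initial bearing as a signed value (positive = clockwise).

Initial bearing θ₁ = atan2(sin Δλ cos φ₂, cos φ₁ sin φ₂ − sin φ₁ cos φ₂ cos Δλ) = 109.10°
Final bearing θ₂ = (initial bearing from the destination back to the start) + 180° = 54.57°
Δθ = θ₂ − θ₁ = -54.5°

-54.5°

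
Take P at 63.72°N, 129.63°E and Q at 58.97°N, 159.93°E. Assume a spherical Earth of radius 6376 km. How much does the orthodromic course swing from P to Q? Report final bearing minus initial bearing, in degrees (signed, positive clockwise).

Initial bearing θ₁ = atan2(sin Δλ cos φ₂, cos φ₁ sin φ₂ − sin φ₁ cos φ₂ cos Δλ) = 94.32°
Final bearing θ₂ = (initial bearing from the destination back to the start) + 180° = 121.08°
Δθ = θ₂ − θ₁ = +26.8°

+26.8°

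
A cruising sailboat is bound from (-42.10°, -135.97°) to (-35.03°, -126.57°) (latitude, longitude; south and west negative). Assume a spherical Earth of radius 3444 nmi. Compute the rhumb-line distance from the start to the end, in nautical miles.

613 nmi

Δψ = ln[tan(π/4+φ₂/2)/tan(π/4+φ₁/2)] = +0.1580;  Δφ = +0.1234 rad,  Δλ = +0.1641 rad
q = Δφ/Δψ = 0.7808
d = R·√(Δφ² + q²Δλ²) = 3444·0.17786 = 613 nmi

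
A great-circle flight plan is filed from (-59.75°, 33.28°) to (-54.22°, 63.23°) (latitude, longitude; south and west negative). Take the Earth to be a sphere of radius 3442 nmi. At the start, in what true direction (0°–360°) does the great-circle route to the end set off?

N = sin Δλ·cos φ₂ = +0.2919;  D = cos φ₁ sin φ₂ − sin φ₁ cos φ₂ cos Δλ = +0.0289
initial course = atan2(N, D) = 84.34°

84.3°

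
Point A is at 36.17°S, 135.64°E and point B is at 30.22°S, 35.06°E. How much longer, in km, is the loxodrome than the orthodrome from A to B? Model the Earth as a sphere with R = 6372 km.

Great circle: cos σ = sin φ₁ sin φ₂ + cos φ₁ cos φ₂ cos Δλ,  σ = 1.4010 rad → d_gc = 8927.2 km
Rhumb line: Δψ = +0.1242, q = Δφ/Δψ = 0.8361, d_rh = R√(Δφ²+q²Δλ²) = 9375.9 km
Excess = 9375.9 − 8927.2 = 448.7 ≈ 449 km

449 km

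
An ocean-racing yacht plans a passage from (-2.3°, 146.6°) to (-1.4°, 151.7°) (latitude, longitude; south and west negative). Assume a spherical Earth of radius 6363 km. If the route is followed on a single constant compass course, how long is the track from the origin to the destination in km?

Δψ = ln[tan(π/4+φ₂/2)/tan(π/4+φ₁/2)] = +0.0157;  Δφ = +0.0157 rad,  Δλ = +0.0890 rad
q = Δφ/Δψ = 0.9995
d = R·√(Δφ² + q²Δλ²) = 6363·0.09034 = 575 km

575 km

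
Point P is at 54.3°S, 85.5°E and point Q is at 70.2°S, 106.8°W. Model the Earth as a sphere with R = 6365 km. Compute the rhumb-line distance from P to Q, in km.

8623 km

Rhumb course C = atan2(Δλ, Δψ) with Δψ = ln[tan(π/4+φ₂/2)/tan(π/4+φ₁/2)] = -0.6126, Δλ = +2.9269 → C = 101.82°
d = R·|Δφ| / |cos C| = 6365·0.27751 / 0.20484 = 8623 km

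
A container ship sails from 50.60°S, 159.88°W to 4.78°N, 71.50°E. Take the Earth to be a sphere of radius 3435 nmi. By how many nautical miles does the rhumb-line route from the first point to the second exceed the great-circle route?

453 nmi

Great circle: cos σ = sin φ₁ sin φ₂ + cos φ₁ cos φ₂ cos Δλ,  σ = 2.0479 rad → d_gc = 7034.4 nmi
Rhumb line: Δψ = +1.1106, q = Δφ/Δψ = 0.8703, d_rh = R√(Δφ²+q²Δλ²) = 7487.3 nmi
Excess = 7487.3 − 7034.4 = 452.9 ≈ 453 nmi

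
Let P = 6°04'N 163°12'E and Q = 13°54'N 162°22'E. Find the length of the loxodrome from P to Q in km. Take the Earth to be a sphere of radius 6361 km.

Rhumb course C = atan2(Δλ, Δψ) with Δψ = ln[tan(π/4+φ₂/2)/tan(π/4+φ₁/2)] = +0.1389, Δλ = -0.0145 → C = 354.02°
d = R·|Δφ| / |cos C| = 6361·0.13672 / 0.99457 = 874 km

874 km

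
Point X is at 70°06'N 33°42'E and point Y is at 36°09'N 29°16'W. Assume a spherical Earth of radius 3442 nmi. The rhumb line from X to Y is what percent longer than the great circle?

Great circle: σ = 0.8236 rad → d_gc = Rσ = 2834.8 nmi
Rhumb: Δφ = -0.5925, Δλ = -1.0990, Δψ = -1.0630, q = Δφ/Δψ = 0.5574 → d_rh = R√(Δφ²+q²Δλ²) = 2933.5 nmi
Excess = (2933.5 − 2834.8) / 2834.8 = 98.7 / 2834.8 = 3.48% ≈ 3.5%

3.5%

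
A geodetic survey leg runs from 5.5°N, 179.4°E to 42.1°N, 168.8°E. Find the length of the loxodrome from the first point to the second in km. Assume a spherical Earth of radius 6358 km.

Δψ = ln[tan(π/4+φ₂/2)/tan(π/4+φ₁/2)] = +0.7154;  Δφ = +0.6388 rad,  Δλ = -0.1850 rad
q = Δφ/Δψ = 0.8929
d = R·√(Δφ² + q²Δλ²) = 6358·0.65981 = 4195 km

4195 km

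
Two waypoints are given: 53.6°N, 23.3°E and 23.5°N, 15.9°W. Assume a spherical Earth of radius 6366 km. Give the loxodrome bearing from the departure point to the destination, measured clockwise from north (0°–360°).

Δψ = ln[tan(π/4+φ₂/2)/tan(π/4+φ₁/2)] = -0.6902
Δλ = -0.6842 rad (taken the short way round)
course = atan2(Δλ, Δψ) = 224.75°

224.7°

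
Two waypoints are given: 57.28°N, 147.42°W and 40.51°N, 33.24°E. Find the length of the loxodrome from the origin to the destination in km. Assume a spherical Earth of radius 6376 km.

13083 km

Δψ = ln[tan(π/4+φ₂/2)/tan(π/4+φ₁/2)] = -0.4511;  Δφ = -0.2927 rad,  Δλ = -3.1301 rad
q = Δφ/Δψ = 0.6488
d = R·√(Δφ² + q²Δλ²) = 6376·2.05186 = 13083 km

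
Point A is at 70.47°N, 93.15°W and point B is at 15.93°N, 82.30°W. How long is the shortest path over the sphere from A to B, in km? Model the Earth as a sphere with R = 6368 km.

Haversine: a = sin²(Δφ/2)+cos φ₁ cos φ₂ sin²(Δλ/2) = 0.21281;  σ = 2·atan2(√a,√(1−a))
σ = 54.943° → d = Rσ = 6368·0.95894 = 6107 km

6107 km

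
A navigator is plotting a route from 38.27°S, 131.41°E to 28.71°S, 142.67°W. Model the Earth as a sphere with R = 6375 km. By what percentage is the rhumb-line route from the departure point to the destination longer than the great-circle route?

3.5%

Great circle: σ = 1.2169 rad → d_gc = Rσ = 7758.0 km
Rhumb: Δφ = +0.1669, Δλ = +1.4996, Δψ = +0.2005, q = Δφ/Δψ = 0.8322 → d_rh = R√(Δφ²+q²Δλ²) = 8026.2 km
Excess = (8026.2 − 7758.0) / 7758.0 = 268.2 / 7758.0 = 3.46% ≈ 3.5%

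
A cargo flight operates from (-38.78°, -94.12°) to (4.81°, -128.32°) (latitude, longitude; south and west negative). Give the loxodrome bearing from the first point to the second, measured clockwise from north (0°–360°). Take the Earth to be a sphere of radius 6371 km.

Meridional parts: M(φ₁)=-0.7354, M(φ₂)=+0.0840 → ΔM = +0.8194;  Δλ = -0.5969 rad
tan C = Δλ / ΔM = -0.7285 → C = 323.93°

323.9°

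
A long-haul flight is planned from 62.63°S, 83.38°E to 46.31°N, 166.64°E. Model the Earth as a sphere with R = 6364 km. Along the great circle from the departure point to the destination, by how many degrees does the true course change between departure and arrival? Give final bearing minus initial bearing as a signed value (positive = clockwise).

-24.5°

Initial bearing θ₁ = atan2(sin Δλ cos φ₂, cos φ₁ sin φ₂ − sin φ₁ cos φ₂ cos Δλ) = 59.48°
Final bearing θ₂ = (initial bearing from the destination back to the start) + 180° = 34.98°
Δθ = θ₂ − θ₁ = -24.5°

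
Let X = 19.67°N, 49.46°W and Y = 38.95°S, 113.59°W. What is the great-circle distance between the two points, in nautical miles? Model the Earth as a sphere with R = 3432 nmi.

Haversine: a = sin²(Δφ/2)+cos φ₁ cos φ₂ sin²(Δλ/2) = 0.44604;  σ = 2·atan2(√a,√(1−a))
σ = 83.804° → d = Rσ = 3432·1.46266 = 5020 nmi

5020 nmi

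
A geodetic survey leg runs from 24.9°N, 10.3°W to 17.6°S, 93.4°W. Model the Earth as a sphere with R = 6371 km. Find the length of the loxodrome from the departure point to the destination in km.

10170 km

Rhumb course C = atan2(Δλ, Δψ) with Δψ = ln[tan(π/4+φ₂/2)/tan(π/4+φ₁/2)] = -0.7611, Δλ = -1.4504 → C = 242.31°
d = R·|Δφ| / |cos C| = 6371·0.74176 / 0.46466 = 10170 km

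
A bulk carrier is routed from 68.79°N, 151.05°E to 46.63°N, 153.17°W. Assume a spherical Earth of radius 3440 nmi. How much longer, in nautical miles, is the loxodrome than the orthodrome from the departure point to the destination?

Great circle: cos σ = sin φ₁ sin φ₂ + cos φ₁ cos φ₂ cos Δλ,  σ = 0.6139 rad → d_gc = 2111.81 nmi
Rhumb line: Δψ = -0.7532, q = Δφ/Δψ = 0.5135, d_rh = R√(Δφ²+q²Δλ²) = 2174.29 nmi
Excess = 2174.29 − 2111.81 = 62.48 ≈ 62 nmi

62 nmi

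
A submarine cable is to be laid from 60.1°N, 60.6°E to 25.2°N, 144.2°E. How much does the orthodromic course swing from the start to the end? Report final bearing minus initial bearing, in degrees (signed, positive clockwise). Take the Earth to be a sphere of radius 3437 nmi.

+64.8°

At departure: θ₁ = atan2(sin Δλ cos φ₂, cos φ₁ sin φ₂ − sin φ₁ cos φ₂ cos Δλ) = 82.10°
At arrival: θ₂ = atan2(sin Δλ cos φ₁, −cos φ₂ sin φ₁ + sin φ₂ cos φ₁ cos Δλ) = 146.93°
Δθ = θ₂ − θ₁ = +64.8°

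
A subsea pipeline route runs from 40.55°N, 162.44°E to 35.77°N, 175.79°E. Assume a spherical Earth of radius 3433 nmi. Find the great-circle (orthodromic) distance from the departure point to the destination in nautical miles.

Haversine: a = sin²(Δφ/2)+cos φ₁ cos φ₂ sin²(Δλ/2) = 0.01007;  σ = 2·atan2(√a,√(1−a))
σ = 11.518° → d = Rσ = 3433·0.20102 = 690 nmi

690 nmi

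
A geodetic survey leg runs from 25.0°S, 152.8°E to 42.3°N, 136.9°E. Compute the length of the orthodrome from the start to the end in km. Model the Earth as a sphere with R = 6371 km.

Haversine: a = sin²(Δφ/2)+cos φ₁ cos φ₂ sin²(Δλ/2) = 0.31987;  σ = 2·atan2(√a,√(1−a))
σ = 68.884° → d = Rσ = 6371·1.20225 = 7660 km

7660 km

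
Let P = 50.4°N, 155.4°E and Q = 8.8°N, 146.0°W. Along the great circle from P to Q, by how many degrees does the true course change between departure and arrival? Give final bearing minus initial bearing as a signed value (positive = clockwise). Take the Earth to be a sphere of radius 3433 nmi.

+33.0°

At departure: θ₁ = atan2(sin Δλ cos φ₂, cos φ₁ sin φ₂ − sin φ₁ cos φ₂ cos Δλ) = 109.53°
At arrival: θ₂ = atan2(sin Δλ cos φ₁, −cos φ₂ sin φ₁ + sin φ₂ cos φ₁ cos Δλ) = 142.56°
Δθ = θ₂ − θ₁ = +33.0°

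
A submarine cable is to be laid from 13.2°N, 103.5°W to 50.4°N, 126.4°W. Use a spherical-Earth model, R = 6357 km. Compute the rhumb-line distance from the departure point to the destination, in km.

4627 km

Δψ = ln[tan(π/4+φ₂/2)/tan(π/4+φ₁/2)] = +0.7891;  Δφ = +0.6493 rad,  Δλ = -0.3997 rad
q = Δφ/Δψ = 0.8227
d = R·√(Δφ² + q²Δλ²) = 6357·0.72779 = 4627 km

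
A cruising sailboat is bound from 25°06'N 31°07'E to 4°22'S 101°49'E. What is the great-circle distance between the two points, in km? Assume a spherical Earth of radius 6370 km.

8290 km

cos σ = sin φ₁ sin φ₂ + cos φ₁ cos φ₂ cos Δλ
      = sin(25.10°)sin(-4.37°) + cos(25.10°)cos(-4.37°)cos(70.70°) = 0.2661
σ = 74.565° → d = Rσ = 6370·1.30141 = 8290 km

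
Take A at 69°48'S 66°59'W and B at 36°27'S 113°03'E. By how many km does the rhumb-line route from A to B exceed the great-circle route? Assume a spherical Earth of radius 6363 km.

Great circle: cos σ = sin φ₁ sin φ₂ + cos φ₁ cos φ₂ cos Δλ,  σ = 1.2872 rad → d_gc = 8190.3 km
Rhumb line: Δψ = +1.0412, q = Δφ/Δψ = 0.5590, d_rh = R√(Δφ²+q²Δλ²) = 11770.4 km
Excess = 11770.4 − 8190.3 = 3580.1 ≈ 3580 km

3580 km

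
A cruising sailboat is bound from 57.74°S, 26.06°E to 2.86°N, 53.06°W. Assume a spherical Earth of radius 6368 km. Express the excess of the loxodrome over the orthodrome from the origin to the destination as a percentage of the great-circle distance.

2.4%

Great circle: σ = 1.5123 rad → d_gc = Rσ = 9630.5 km
Rhumb: Δφ = +1.0577, Δλ = -1.3809, Δψ = +1.2906, q = Δφ/Δψ = 0.8195 → d_rh = R√(Δφ²+q²Δλ²) = 9864.1 km
Excess = (9864.1 − 9630.5) / 9630.5 = 233.6 / 9630.5 = 2.43% ≈ 2.4%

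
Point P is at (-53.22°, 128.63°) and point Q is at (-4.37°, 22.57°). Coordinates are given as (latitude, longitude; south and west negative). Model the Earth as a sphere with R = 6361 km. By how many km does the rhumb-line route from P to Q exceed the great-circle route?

541 km

Great circle: cos σ = sin φ₁ sin φ₂ + cos φ₁ cos φ₂ cos Δλ,  σ = 1.6751 rad → d_gc = 10655.4 km
Rhumb line: Δψ = +1.0249, q = Δφ/Δψ = 0.8319, d_rh = R√(Δφ²+q²Δλ²) = 11196.5 km
Excess = 11196.5 − 10655.4 = 541.1 ≈ 541 km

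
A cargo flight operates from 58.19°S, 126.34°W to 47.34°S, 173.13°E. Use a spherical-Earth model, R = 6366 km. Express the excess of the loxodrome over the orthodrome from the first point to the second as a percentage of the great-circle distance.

Great circle: σ = 0.6424 rad → d_gc = Rσ = 4089.5 km
Rhumb: Δφ = +0.1894, Δλ = -1.0564, Δψ = +0.3151, q = Δφ/Δψ = 0.6010 → d_rh = R√(Δφ²+q²Δλ²) = 4218.1 km
Excess = (4218.1 − 4089.5) / 4089.5 = 128.6 / 4089.5 = 3.14% ≈ 3.1%

3.1%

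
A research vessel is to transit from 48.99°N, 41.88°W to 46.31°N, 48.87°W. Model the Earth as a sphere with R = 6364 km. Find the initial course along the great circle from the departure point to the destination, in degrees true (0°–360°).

θ = atan2( sin Δλ·cos φ₂ ,  cos φ₁ sin φ₂ − sin φ₁ cos φ₂ cos Δλ )
  = atan2(-0.0841, -0.0429) = 242.97°

243.0°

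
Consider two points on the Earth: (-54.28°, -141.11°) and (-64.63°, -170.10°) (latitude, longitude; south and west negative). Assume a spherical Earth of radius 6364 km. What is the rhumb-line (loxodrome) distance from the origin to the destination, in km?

Δψ = ln[tan(π/4+φ₂/2)/tan(π/4+φ₁/2)] = -0.3588;  Δφ = -0.1806 rad,  Δλ = -0.5060 rad
q = Δφ/Δψ = 0.5035
d = R·√(Δφ² + q²Δλ²) = 6364·0.31231 = 1988 km

1988 km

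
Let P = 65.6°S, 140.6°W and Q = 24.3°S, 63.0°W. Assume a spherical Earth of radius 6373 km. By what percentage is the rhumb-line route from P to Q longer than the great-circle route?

4.5%

Great circle: σ = 1.0977 rad → d_gc = Rσ = 6995.9 km
Rhumb: Δφ = +0.7208, Δλ = +1.3544, Δψ = +1.0941, q = Δφ/Δψ = 0.6588 → d_rh = R√(Δφ²+q²Δλ²) = 7310.4 km
Excess = (7310.4 − 6995.9) / 6995.9 = 314.5 / 6995.9 = 4.50% ≈ 4.5%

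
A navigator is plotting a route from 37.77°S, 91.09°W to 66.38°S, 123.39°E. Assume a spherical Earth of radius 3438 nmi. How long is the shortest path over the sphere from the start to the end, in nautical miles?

Haversine: a = sin²(Δφ/2)+cos φ₁ cos φ₂ sin²(Δλ/2) = 0.34995;  σ = 2·atan2(√a,√(1−a))
σ = 72.536° → d = Rσ = 3438·1.26600 = 4352 nmi

4352 nmi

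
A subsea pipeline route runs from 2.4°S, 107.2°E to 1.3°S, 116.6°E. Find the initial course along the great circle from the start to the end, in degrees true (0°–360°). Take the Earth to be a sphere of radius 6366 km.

83.5°

N = sin Δλ·cos φ₂ = +0.1633;  D = cos φ₁ sin φ₂ − sin φ₁ cos φ₂ cos Δλ = +0.0186
initial course = atan2(N, D) = 83.49°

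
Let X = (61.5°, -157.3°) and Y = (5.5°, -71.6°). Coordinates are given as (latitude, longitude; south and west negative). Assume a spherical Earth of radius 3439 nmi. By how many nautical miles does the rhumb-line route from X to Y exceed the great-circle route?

Great circle: cos σ = sin φ₁ sin φ₂ + cos φ₁ cos φ₂ cos Δλ,  σ = 1.4507 rad → d_gc = 4988.8 nmi
Rhumb line: Δψ = -1.2744, q = Δφ/Δψ = 0.7669, d_rh = R√(Δφ²+q²Δλ²) = 5182.7 nmi
Excess = 5182.7 − 4988.8 = 193.9 ≈ 194 nmi

194 nmi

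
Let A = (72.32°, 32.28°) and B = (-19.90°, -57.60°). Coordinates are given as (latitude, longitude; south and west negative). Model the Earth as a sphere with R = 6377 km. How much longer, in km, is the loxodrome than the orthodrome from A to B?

Great circle: cos σ = sin φ₁ sin φ₂ + cos φ₁ cos φ₂ cos Δλ,  σ = 1.9004 rad → d_gc = 12119.1 km
Rhumb line: Δψ = -2.2155, q = Δφ/Δψ = 0.7265, d_rh = R√(Δφ²+q²Δλ²) = 12576.5 km
Excess = 12576.5 − 12119.1 = 457.4 ≈ 457 km

457 km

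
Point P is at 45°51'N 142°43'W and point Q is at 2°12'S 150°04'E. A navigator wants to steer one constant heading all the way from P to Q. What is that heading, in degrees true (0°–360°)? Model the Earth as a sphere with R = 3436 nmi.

Meridional parts: M(φ₁)=+0.9025, M(φ₂)=-0.0384 → ΔM = -0.9409;  Δλ = -1.1732 rad
tan C = Δλ / ΔM = +1.2468 → C = 231.27°

231.3°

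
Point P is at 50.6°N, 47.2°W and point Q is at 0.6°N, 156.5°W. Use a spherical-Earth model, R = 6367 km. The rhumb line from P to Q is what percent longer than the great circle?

4.6%

Great circle: σ = 1.7739 rad → d_gc = Rσ = 11294.3 km
Rhumb: Δφ = -0.8727, Δλ = -1.9076, Δψ = -1.0166, q = Δφ/Δψ = 0.8584 → d_rh = R√(Δφ²+q²Δλ²) = 11814.3 km
Excess = (11814.3 − 11294.3) / 11294.3 = 520.0 / 11294.3 = 4.60% ≈ 4.6%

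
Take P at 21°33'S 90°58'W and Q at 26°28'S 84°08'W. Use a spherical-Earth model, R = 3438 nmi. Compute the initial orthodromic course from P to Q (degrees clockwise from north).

129.6°

N = sin Δλ·cos φ₂ = +0.1065;  D = cos φ₁ sin φ₂ − sin φ₁ cos φ₂ cos Δλ = -0.0880
initial course = atan2(N, D) = 129.58°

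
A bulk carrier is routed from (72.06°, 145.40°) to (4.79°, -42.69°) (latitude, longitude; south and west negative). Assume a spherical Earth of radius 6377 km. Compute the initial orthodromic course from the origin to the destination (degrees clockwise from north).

θ = atan2( sin Δλ·cos φ₂ ,  cos φ₁ sin φ₂ − sin φ₁ cos φ₂ cos Δλ )
  = atan2(+0.1402, +0.9643) = 8.27°

8.3°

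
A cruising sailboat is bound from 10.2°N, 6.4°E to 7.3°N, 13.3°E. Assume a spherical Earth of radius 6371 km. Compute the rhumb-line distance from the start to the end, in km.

Rhumb course C = atan2(Δλ, Δψ) with Δψ = ln[tan(π/4+φ₂/2)/tan(π/4+φ₁/2)] = -0.0512, Δλ = +0.1204 → C = 113.04°
d = R·|Δφ| / |cos C| = 6371·0.05061 / 0.39136 = 824 km

824 km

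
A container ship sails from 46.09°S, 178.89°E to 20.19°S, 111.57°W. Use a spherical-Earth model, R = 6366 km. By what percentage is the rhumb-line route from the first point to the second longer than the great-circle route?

Great circle: σ = 1.0745 rad → d_gc = Rσ = 6840.3 km
Rhumb: Δφ = +0.4520, Δλ = +1.2137, Δψ = +0.5486, q = Δφ/Δψ = 0.8239 → d_rh = R√(Δφ²+q²Δλ²) = 6986.3 km
Excess = (6986.3 − 6840.3) / 6840.3 = 146.0 / 6840.3 = 2.13% ≈ 2.1%

2.1%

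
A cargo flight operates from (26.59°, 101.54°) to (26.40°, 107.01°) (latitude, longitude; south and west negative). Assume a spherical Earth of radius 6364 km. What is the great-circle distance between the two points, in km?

544 km

Haversine: a = sin²(Δφ/2)+cos φ₁ cos φ₂ sin²(Δλ/2) = 0.00183;  σ = 2·atan2(√a,√(1−a))
σ = 4.899° → d = Rσ = 6364·0.08550 = 544 km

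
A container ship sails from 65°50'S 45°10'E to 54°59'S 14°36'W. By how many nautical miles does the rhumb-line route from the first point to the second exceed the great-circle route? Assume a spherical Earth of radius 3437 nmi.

Great circle: cos σ = sin φ₁ sin φ₂ + cos φ₁ cos φ₂ cos Δλ,  σ = 0.5247 rad → d_gc = 1803.3 nmi
Rhumb line: Δψ = +0.3877, q = Δφ/Δψ = 0.4885, d_rh = R√(Δφ²+q²Δλ²) = 1868.2 nmi
Excess = 1868.2 − 1803.3 = 64.9 ≈ 65 nmi

65 nmi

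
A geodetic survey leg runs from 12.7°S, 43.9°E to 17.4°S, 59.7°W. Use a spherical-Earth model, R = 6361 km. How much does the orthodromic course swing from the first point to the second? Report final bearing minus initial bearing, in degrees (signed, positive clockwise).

+36.6°

At departure: θ₁ = atan2(sin Δλ cos φ₂, cos φ₁ sin φ₂ − sin φ₁ cos φ₂ cos Δλ) = 249.81°
At arrival: θ₂ = atan2(sin Δλ cos φ₁, −cos φ₂ sin φ₁ + sin φ₂ cos φ₁ cos Δλ) = 286.36°
Δθ = θ₂ − θ₁ = +36.6°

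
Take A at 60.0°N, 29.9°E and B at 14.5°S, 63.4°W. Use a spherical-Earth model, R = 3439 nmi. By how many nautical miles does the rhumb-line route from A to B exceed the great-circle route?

184 nmi

Great circle: cos σ = sin φ₁ sin φ₂ + cos φ₁ cos φ₂ cos Δλ,  σ = 1.8180 rad → d_gc = 6252.13 nmi
Rhumb line: Δψ = -1.5728, q = Δφ/Δψ = 0.8267, d_rh = R√(Δφ²+q²Δλ²) = 6436.62 nmi
Excess = 6436.62 − 6252.13 = 184.49 ≈ 184 nmi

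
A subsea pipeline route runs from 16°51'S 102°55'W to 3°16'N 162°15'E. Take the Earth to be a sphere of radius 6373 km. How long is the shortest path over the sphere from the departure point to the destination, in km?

10630 km

Haversine: a = sin²(Δφ/2)+cos φ₁ cos φ₂ sin²(Δλ/2) = 0.54851;  σ = 2·atan2(√a,√(1−a))
σ = 95.568° → d = Rσ = 6373·1.66798 = 10630 km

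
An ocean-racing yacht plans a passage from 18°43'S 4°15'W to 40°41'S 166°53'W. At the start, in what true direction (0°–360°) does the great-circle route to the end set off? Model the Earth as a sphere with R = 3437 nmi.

N = sin Δλ·cos φ₂ = -0.2263;  D = cos φ₁ sin φ₂ − sin φ₁ cos φ₂ cos Δλ = -0.8496
initial course = atan2(N, D) = 194.92°

194.9°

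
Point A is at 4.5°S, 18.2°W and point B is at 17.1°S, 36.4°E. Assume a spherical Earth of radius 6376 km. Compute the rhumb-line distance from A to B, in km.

Δψ = ln[tan(π/4+φ₂/2)/tan(π/4+φ₁/2)] = -0.2244;  Δφ = -0.2199 rad,  Δλ = +0.9529 rad
q = Δφ/Δψ = 0.9802
d = R·√(Δφ² + q²Δλ²) = 6376·0.95958 = 6118 km

6118 km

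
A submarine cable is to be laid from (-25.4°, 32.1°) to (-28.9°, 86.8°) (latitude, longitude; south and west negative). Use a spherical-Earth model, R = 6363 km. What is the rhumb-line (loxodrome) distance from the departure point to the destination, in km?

Δψ = ln[tan(π/4+φ₂/2)/tan(π/4+φ₁/2)] = -0.0687;  Δφ = -0.0611 rad,  Δλ = +0.9547 rad
q = Δφ/Δψ = 0.8896
d = R·√(Δφ² + q²Δλ²) = 6363·0.85149 = 5418 km

5418 km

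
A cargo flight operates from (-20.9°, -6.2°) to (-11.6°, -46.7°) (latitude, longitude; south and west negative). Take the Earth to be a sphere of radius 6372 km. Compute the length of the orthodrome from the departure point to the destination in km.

cos σ = sin φ₁ sin φ₂ + cos φ₁ cos φ₂ cos Δλ
      = sin(-20.90°)sin(-11.60°) + cos(-20.90°)cos(-11.60°)cos(-40.50°) = 0.7676
σ = 39.861° → d = Rσ = 6372·0.69571 = 4433 km

4433 km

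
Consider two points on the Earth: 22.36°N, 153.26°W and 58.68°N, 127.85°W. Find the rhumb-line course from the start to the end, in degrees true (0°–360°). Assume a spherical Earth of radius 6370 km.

27.0°

Δψ = ln[tan(π/4+φ₂/2)/tan(π/4+φ₁/2)] = +0.8712
Δλ = +0.4435 rad (taken the short way round)
course = atan2(Δλ, Δψ) = 26.98°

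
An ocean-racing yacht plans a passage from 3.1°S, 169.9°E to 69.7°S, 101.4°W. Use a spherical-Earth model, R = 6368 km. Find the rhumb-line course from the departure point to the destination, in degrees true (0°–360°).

137.1°

Δψ = ln[tan(π/4+φ₂/2)/tan(π/4+φ₁/2)] = -1.6661
Δλ = +1.5481 rad (taken the short way round)
course = atan2(Δλ, Δψ) = 137.10°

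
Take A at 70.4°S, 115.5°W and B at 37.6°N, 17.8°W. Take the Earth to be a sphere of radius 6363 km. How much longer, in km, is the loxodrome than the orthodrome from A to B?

411 km

Great circle: cos σ = sin φ₁ sin φ₂ + cos φ₁ cos φ₂ cos Δλ,  σ = 2.2274 rad → d_gc = 14172.7 km
Rhumb line: Δψ = +2.4652, q = Δφ/Δψ = 0.7646, d_rh = R√(Δφ²+q²Δλ²) = 14583.7 km
Excess = 14583.7 − 14172.7 = 411.0 ≈ 411 km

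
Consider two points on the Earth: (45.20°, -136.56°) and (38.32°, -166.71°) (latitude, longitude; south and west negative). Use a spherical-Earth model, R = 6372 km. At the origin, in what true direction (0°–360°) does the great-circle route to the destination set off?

263.6°

θ = atan2( sin Δλ·cos φ₂ ,  cos φ₁ sin φ₂ − sin φ₁ cos φ₂ cos Δλ )
  = atan2(-0.3941, -0.0445) = 263.56°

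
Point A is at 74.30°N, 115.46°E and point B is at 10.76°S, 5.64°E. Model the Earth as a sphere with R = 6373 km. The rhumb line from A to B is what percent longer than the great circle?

7.4%

Great circle: σ = 1.8441 rad → d_gc = Rσ = 11752.1 km
Rhumb: Δφ = -1.4846, Δλ = -1.9167, Δψ = -2.1703, q = Δφ/Δψ = 0.6840 → d_rh = R√(Δφ²+q²Δλ²) = 12622.6 km
Excess = (12622.6 − 11752.1) / 11752.1 = 870.5 / 11752.1 = 7.41% ≈ 7.4%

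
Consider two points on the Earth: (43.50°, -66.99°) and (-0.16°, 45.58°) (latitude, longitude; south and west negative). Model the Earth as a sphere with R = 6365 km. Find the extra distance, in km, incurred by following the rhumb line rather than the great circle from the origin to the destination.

437 km

Great circle: cos σ = sin φ₁ sin φ₂ + cos φ₁ cos φ₂ cos Δλ,  σ = 1.8549 rad → d_gc = 11806.65 km
Rhumb line: Δψ = -0.8476, q = Δφ/Δψ = 0.8990, d_rh = R√(Δφ²+q²Δλ²) = 12244.07 km
Excess = 12244.07 − 11806.65 = 437.42 ≈ 437 km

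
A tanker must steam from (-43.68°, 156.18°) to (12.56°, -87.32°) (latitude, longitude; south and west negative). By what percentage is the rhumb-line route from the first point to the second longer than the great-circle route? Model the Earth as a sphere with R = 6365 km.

Great circle: σ = 2.0546 rad → d_gc = Rσ = 13077.6 km
Rhumb: Δφ = +0.9816, Δλ = +2.0333, Δψ = +1.0701, q = Δφ/Δψ = 0.9172 → d_rh = R√(Δφ²+q²Δλ²) = 13414.5 km
Excess = (13414.5 − 13077.6) / 13077.6 = 336.9 / 13077.6 = 2.58% ≈ 2.6%

2.6%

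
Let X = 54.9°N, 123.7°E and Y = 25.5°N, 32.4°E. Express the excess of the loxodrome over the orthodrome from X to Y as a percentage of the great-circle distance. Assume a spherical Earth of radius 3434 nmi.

5.5%

Great circle: σ = 1.2234 rad → d_gc = Rσ = 4201.2 nmi
Rhumb: Δφ = -0.5131, Δλ = -1.5935, Δψ = -0.6907, q = Δφ/Δψ = 0.7429 → d_rh = R√(Δφ²+q²Δλ²) = 4430.8 nmi
Excess = (4430.8 − 4201.2) / 4201.2 = 229.6 / 4201.2 = 5.47% ≈ 5.5%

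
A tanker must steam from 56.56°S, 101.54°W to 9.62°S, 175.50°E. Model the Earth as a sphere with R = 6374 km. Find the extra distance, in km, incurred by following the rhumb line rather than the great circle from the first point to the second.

Great circle: cos σ = sin φ₁ sin φ₂ + cos φ₁ cos φ₂ cos Δλ,  σ = 1.3633 rad → d_gc = 8689.5 km
Rhumb line: Δψ = +1.0340, q = Δφ/Δψ = 0.7923, d_rh = R√(Δφ²+q²Δλ²) = 8985.7 km
Excess = 8985.7 − 8689.5 = 296.2 ≈ 296 km

296 km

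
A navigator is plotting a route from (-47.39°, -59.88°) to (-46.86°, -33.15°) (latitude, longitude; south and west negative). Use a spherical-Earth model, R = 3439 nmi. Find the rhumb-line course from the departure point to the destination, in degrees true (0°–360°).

Meridional parts: M(φ₁)=-0.9416, M(φ₂)=-0.9281 → ΔM = +0.0136;  Δλ = +0.4665 rad
tan C = Δλ / ΔM = +34.3149 → C = 88.33°

88.3°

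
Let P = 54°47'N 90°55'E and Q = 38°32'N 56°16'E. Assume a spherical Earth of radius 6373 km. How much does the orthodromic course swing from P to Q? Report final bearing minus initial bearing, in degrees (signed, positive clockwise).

-25.8°

At departure: θ₁ = atan2(sin Δλ cos φ₂, cos φ₁ sin φ₂ − sin φ₁ cos φ₂ cos Δλ) = 249.48°
At arrival: θ₂ = atan2(sin Δλ cos φ₁, −cos φ₂ sin φ₁ + sin φ₂ cos φ₁ cos Δλ) = 223.66°
Δθ = θ₂ − θ₁ = -25.8°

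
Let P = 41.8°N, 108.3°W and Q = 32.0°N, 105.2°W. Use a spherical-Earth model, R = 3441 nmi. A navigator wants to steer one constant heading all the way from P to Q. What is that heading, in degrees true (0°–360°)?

165.8°

Δψ = ln[tan(π/4+φ₂/2)/tan(π/4+φ₁/2)] = -0.2144
Δλ = +0.0541 rad (taken the short way round)
course = atan2(Δλ, Δψ) = 165.84°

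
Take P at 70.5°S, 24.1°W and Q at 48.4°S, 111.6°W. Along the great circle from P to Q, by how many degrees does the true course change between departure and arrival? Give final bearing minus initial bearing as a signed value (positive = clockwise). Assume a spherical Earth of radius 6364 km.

At departure: θ₁ = atan2(sin Δλ cos φ₂, cos φ₁ sin φ₂ − sin φ₁ cos φ₂ cos Δλ) = 251.47°
At arrival: θ₂ = atan2(sin Δλ cos φ₁, −cos φ₂ sin φ₁ + sin φ₂ cos φ₁ cos Δλ) = 331.53°
Δθ = θ₂ − θ₁ = +80.1°

+80.1°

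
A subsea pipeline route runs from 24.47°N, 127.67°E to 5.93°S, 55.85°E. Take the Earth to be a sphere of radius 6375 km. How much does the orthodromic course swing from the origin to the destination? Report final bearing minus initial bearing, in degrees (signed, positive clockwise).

Initial bearing θ₁ = atan2(sin Δλ cos φ₂, cos φ₁ sin φ₂ − sin φ₁ cos φ₂ cos Δλ) = 256.75°
Final bearing θ₂ = (initial bearing from the destination back to the start) + 180° = 242.96°
Δθ = θ₂ − θ₁ = -13.8°

-13.8°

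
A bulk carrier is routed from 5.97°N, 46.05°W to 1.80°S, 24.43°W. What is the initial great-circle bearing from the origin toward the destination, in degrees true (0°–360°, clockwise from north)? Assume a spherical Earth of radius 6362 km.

N = sin Δλ·cos φ₂ = +0.3683;  D = cos φ₁ sin φ₂ − sin φ₁ cos φ₂ cos Δλ = -0.1279
initial course = atan2(N, D) = 109.15°

109.1°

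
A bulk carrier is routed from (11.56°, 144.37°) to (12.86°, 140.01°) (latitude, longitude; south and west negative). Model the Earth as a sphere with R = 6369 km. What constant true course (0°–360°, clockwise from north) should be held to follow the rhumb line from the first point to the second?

287.0°

Meridional parts: M(φ₁)=+0.2031, M(φ₂)=+0.2264 → ΔM = +0.0232;  Δλ = -0.0761 rad
tan C = Δλ / ΔM = -3.2779 → C = 286.97°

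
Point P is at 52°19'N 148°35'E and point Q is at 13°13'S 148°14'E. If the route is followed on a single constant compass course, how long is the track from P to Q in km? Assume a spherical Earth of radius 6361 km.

7276 km

Δψ = ln[tan(π/4+φ₂/2)/tan(π/4+φ₁/2)] = -1.3079;  Δφ = -1.1438 rad,  Δλ = -0.0061 rad
q = Δφ/Δψ = 0.8745
d = R·√(Δφ² + q²Δλ²) = 6361·1.14378 = 7276 km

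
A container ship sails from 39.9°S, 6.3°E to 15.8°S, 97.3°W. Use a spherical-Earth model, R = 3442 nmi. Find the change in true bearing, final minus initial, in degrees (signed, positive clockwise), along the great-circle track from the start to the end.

+62.5°

Initial bearing θ₁ = atan2(sin Δλ cos φ₂, cos φ₁ sin φ₂ − sin φ₁ cos φ₂ cos Δλ) = 249.27°
Final bearing θ₂ = (initial bearing from the destination back to the start) + 180° = 311.78°
Δθ = θ₂ − θ₁ = +62.5°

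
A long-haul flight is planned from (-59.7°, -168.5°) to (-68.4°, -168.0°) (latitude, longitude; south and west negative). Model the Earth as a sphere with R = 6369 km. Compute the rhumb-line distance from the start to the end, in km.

Δψ = ln[tan(π/4+φ₂/2)/tan(π/4+φ₁/2)] = -0.3502;  Δφ = -0.1518 rad,  Δλ = +0.0087 rad
q = Δφ/Δψ = 0.4336
d = R·√(Δφ² + q²Δλ²) = 6369·0.15189 = 967 km

967 km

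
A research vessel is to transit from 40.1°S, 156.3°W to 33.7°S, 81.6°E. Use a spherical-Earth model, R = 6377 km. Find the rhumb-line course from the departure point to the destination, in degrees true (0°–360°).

Meridional parts: M(φ₁)=-0.7652, M(φ₂)=-0.6254 → ΔM = +0.1398;  Δλ = -2.1310 rad
tan C = Δλ / ΔM = -15.2396 → C = 273.75°

273.8°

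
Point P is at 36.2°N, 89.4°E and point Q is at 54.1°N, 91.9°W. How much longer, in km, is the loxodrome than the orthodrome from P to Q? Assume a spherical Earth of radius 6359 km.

4001 km

Great circle: cos σ = sin φ₁ sin φ₂ + cos φ₁ cos φ₂ cos Δλ,  σ = 1.5654 rad → d_gc = 9954.6 km
Rhumb line: Δψ = +0.4486, q = Δφ/Δψ = 0.6965, d_rh = R√(Δφ²+q²Δλ²) = 13955.7 km
Excess = 13955.7 − 9954.6 = 4001.1 ≈ 4001 km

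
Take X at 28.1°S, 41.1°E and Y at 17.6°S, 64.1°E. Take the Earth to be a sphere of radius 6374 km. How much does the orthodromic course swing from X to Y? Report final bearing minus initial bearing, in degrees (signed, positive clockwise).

At departure: θ₁ = atan2(sin Δλ cos φ₂, cos φ₁ sin φ₂ − sin φ₁ cos φ₂ cos Δλ) = 68.52°
At arrival: θ₂ = atan2(sin Δλ cos φ₁, −cos φ₂ sin φ₁ + sin φ₂ cos φ₁ cos Δλ) = 59.45°
Δθ = θ₂ − θ₁ = -9.1°

-9.1°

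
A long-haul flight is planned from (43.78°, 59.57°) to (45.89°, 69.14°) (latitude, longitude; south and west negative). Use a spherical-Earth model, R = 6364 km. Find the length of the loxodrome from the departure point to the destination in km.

Rhumb course C = atan2(Δλ, Δψ) with Δψ = ln[tan(π/4+φ₂/2)/tan(π/4+φ₁/2)] = +0.0519, Δλ = +0.1670 → C = 72.73°
d = R·|Δφ| / |cos C| = 6364·0.03683 / 0.29694 = 789 km

789 km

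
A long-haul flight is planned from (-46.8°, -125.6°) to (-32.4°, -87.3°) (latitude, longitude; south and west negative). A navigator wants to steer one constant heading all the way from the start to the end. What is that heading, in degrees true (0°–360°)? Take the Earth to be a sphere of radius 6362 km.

63.8°

Δψ = ln[tan(π/4+φ₂/2)/tan(π/4+φ₁/2)] = +0.3282
Δλ = +0.6685 rad (taken the short way round)
course = atan2(Δλ, Δψ) = 63.85°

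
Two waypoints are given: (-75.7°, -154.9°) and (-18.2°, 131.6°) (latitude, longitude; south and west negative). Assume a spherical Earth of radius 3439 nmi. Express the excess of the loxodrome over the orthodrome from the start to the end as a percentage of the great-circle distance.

4.3%

Great circle: σ = 1.1925 rad → d_gc = Rσ = 4101.1 nmi
Rhumb: Δφ = +1.0036, Δλ = -1.2828, Δψ = +1.7528, q = Δφ/Δψ = 0.5726 → d_rh = R√(Δφ²+q²Δλ²) = 4276.8 nmi
Excess = (4276.8 − 4101.1) / 4101.1 = 175.7 / 4101.1 = 4.28% ≈ 4.3%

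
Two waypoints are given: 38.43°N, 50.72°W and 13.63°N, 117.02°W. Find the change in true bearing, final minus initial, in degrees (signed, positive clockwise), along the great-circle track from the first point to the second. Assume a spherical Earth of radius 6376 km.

Initial bearing θ₁ = atan2(sin Δλ cos φ₂, cos φ₁ sin φ₂ − sin φ₁ cos φ₂ cos Δλ) = 266.26°
Final bearing θ₂ = (initial bearing from the destination back to the start) + 180° = 233.55°
Δθ = θ₂ − θ₁ = -32.7°

-32.7°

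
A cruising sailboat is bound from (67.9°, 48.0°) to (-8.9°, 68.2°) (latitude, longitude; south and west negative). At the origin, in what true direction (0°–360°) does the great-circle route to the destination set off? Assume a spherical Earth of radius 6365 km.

θ = atan2( sin Δλ·cos φ₂ ,  cos φ₁ sin φ₂ − sin φ₁ cos φ₂ cos Δλ )
  = atan2(+0.3411, -0.9173) = 159.60°

159.6°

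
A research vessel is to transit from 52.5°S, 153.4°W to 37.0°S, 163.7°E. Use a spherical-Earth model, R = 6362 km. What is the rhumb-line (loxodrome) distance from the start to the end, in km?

Rhumb course C = atan2(Δλ, Δψ) with Δψ = ln[tan(π/4+φ₂/2)/tan(π/4+φ₁/2)] = +0.3844, Δλ = -0.7487 → C = 297.18°
d = R·|Δφ| / |cos C| = 6362·0.27053 / 0.45675 = 3768 km

3768 km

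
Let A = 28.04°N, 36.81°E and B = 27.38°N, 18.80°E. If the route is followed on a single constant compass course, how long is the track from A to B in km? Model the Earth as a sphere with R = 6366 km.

1773 km

Δψ = ln[tan(π/4+φ₂/2)/tan(π/4+φ₁/2)] = -0.0130;  Δφ = -0.0115 rad,  Δλ = -0.3143 rad
q = Δφ/Δψ = 0.8853
d = R·√(Δφ² + q²Δλ²) = 6366·0.27852 = 1773 km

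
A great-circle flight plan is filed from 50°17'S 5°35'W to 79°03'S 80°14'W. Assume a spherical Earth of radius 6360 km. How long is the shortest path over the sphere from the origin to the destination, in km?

4225 km

Haversine: a = sin²(Δφ/2)+cos φ₁ cos φ₂ sin²(Δλ/2) = 0.10633;  σ = 2·atan2(√a,√(1−a))
σ = 38.062° → d = Rσ = 6360·0.66431 = 4225 km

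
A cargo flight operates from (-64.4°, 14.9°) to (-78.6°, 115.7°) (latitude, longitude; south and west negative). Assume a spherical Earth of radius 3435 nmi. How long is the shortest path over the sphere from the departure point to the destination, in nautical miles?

1785 nmi

Haversine: a = sin²(Δφ/2)+cos φ₁ cos φ₂ sin²(Δλ/2) = 0.06598;  σ = 2·atan2(√a,√(1−a))
σ = 29.769° → d = Rσ = 3435·0.51956 = 1785 nmi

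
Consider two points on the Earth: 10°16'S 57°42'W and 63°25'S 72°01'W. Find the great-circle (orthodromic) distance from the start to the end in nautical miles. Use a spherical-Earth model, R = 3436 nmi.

3246 nmi

cos σ = sin φ₁ sin φ₂ + cos φ₁ cos φ₂ cos Δλ
      = sin(-10.27°)sin(-63.42°) + cos(-10.27°)cos(-63.42°)cos(-14.32°) = 0.5860
σ = 54.123° → d = Rσ = 3436·0.94462 = 3246 nmi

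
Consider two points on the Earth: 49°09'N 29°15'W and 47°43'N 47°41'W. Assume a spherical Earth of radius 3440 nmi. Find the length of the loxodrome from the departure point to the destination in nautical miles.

739 nmi

Rhumb course C = atan2(Δλ, Δψ) with Δψ = ln[tan(π/4+φ₂/2)/tan(π/4+φ₁/2)] = -0.0377, Δλ = -0.3217 → C = 263.32°
d = R·|Δφ| / |cos C| = 3440·0.02502 / 0.11641 = 739 nmi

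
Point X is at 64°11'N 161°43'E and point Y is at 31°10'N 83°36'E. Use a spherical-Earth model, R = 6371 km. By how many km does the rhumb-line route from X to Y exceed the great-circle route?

Great circle: cos σ = sin φ₁ sin φ₂ + cos φ₁ cos φ₂ cos Δλ,  σ = 0.9973 rad → d_gc = 6353.5 km
Rhumb line: Δψ = -0.9003, q = Δφ/Δψ = 0.6401, d_rh = R√(Δφ²+q²Δλ²) = 6662.6 km
Excess = 6662.6 − 6353.5 = 309.1 ≈ 309 km

309 km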